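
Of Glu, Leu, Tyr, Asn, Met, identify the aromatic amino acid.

Tyr

The aromatic amino acids are Phe (F, benzyl), Trp (W, indole), and Tyr (Y, phenol).
Of the listed options, only Tyr belongs to this group.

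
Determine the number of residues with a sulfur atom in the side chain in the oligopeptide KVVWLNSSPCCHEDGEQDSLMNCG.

4

Cysteine (C, thiol) and methionine (M, thioether) are the two sulfur-containing amino acids.
Matching residues: C10, C11, M21, C23.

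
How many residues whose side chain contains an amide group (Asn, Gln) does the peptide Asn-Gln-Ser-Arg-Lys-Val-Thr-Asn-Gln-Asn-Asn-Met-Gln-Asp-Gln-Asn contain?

Matching residues: Asn1, Gln2, Asn8, Gln9, Asn10, Asn11, Gln13, Gln15, Asn16.

9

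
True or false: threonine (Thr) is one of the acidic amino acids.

The acidic residues are Asp (D) and Glu (E), whose side chains end in a carboxylate group.
Threonine is not in this group.

False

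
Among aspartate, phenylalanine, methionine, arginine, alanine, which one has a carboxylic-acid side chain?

Only D (aspartate) and E (glutamate) carry a side-chain carboxylic acid.
Of the listed options, only aspartate belongs to this group.

aspartate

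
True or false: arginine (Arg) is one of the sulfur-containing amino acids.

False

Cysteine (C, thiol) and methionine (M, thioether) are the two sulfur-containing amino acids.
Arginine is not in this group.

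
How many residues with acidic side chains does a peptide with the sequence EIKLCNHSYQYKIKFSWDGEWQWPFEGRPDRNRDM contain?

Only D (aspartate) and E (glutamate) carry a side-chain carboxylic acid.
Matching residues: E1, D18, E20, E26, D30, D34.

6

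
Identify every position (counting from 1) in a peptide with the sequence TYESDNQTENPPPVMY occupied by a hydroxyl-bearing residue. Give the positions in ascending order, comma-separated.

S, T, and Y are the three residues with a side-chain hydroxyl.
Matching residues: T1, Y2, S4, T8, Y16.

1, 2, 4, 8, 16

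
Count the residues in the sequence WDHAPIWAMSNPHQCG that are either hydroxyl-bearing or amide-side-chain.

Hydroxyl-bearing: S, T, Y. Amide-side-chain: N, Q.
Hydroxyl-bearing residues here: S10 (1).
Amide-side-chain residues here: N11, Q14 (2).
The two groups share no amino acid, so total = 1 + 2 = 3.

3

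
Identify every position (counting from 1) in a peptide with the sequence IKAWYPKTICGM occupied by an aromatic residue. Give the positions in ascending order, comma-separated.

4, 5

F, W, and Y each carry an aromatic ring on the side chain.
Matching residues: W4, Y5.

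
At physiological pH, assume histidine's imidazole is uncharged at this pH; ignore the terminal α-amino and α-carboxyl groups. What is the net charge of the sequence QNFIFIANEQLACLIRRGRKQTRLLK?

+5

The side chains ionized at physiological pH are Lys/Arg (+1) and Asp/Glu (−1); with His treated as neutral, nothing else contributes.
Positive (K, R): R16, R17, R19, K20, R23, K26 → +6.
Negative (D, E): E9 → −1.
Net charge = (+6) + (−1) = +5.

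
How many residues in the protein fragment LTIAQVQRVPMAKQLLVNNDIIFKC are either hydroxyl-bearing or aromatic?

Hydroxyl-bearing: S, T, Y. Aromatic: F, W, Y.
Hydroxyl-bearing residues here: T2 (1).
Aromatic residues here: F23 (1).
(Y belongs to both groups, but none appear in this sequence.) Total = 1 + 1 = 2.

2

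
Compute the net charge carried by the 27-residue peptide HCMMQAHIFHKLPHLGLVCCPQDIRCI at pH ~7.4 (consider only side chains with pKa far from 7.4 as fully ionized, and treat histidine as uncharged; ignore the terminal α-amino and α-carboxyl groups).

+1

The side chains ionized at physiological pH are Lys/Arg (+1) and Asp/Glu (−1); with His treated as neutral, nothing else contributes.
Positive (K, R): K11, R25 → +2.
Negative (D, E): D23 → −1.
Net charge = (+2) + (−1) = +1.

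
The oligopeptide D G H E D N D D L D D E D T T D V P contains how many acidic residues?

Only D (aspartate) and E (glutamate) carry a side-chain carboxylic acid.
Matching residues: D1, E4, D5, D7, D8, D10, D11, E12, D13, D16.

10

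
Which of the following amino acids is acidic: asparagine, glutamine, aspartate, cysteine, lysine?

Aspartate (D) and glutamate (E) have carboxylic-acid side chains and are the acidic amino acids.
Of the listed options, only aspartate belongs to this group.

aspartate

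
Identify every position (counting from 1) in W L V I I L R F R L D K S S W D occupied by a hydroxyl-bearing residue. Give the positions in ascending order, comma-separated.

Matching residues: S13, S14.

13, 14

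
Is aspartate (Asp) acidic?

Yes

The acidic residues are Asp (D) and Glu (E), whose side chains end in a carboxylate group.
Aspartate is in this group.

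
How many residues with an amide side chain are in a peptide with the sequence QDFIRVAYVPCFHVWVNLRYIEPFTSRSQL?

3

Only N (asparagine) and Q (glutamine) carry a side-chain carboxamide.
Matching residues: Q1, N17, Q29.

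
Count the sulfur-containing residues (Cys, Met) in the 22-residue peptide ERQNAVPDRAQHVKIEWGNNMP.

1

Matching residues: M21.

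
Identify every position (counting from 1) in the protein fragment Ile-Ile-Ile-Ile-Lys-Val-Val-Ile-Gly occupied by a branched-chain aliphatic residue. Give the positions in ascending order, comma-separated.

1, 2, 3, 4, 6, 7, 8

Matching residues: Ile1, Ile2, Ile3, Ile4, Val6, Val7, Ile8.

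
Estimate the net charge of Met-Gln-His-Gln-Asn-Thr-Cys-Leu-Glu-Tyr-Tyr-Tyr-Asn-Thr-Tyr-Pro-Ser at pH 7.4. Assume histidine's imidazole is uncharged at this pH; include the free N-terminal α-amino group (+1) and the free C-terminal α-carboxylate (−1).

-1

At pH ~7.4 the Lys and Arg side chains are protonated (+1), the Asp and Glu side chains are deprotonated (−1), and with His taken as neutral all other side chains carry no charge.
Positive (K, R): none → +0.
Negative (D, E): Glu9 → −1.
The N-terminus (+1) and C-terminus (−1) cancel.
Net charge = (+0) + (−1) = −1.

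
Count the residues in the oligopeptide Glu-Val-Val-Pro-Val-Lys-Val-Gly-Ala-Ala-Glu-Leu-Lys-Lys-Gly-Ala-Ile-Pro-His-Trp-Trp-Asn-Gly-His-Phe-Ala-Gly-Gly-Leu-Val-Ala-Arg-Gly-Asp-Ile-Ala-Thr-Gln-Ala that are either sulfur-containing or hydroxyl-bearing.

Sulfur-containing: C, M. Hydroxyl-bearing: S, T, Y.
Sulfur-containing residues here: none (0).
Hydroxyl-bearing residues here: Thr37 (1).
The two groups share no amino acid, so total = 0 + 1 = 1.

1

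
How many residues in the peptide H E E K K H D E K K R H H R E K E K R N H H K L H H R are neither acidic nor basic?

Acidic: D, E. Basic: K, R, H. All other residues are neither.
Matching residues: N20, L24.

2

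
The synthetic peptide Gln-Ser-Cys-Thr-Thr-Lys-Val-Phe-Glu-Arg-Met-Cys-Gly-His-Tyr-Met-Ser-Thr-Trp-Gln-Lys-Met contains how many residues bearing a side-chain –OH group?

The –OH-bearing residues are Ser, Thr (aliphatic alcohols), and Tyr (phenol).
Matching residues: Ser2, Thr4, Thr5, Tyr15, Ser17, Thr18.

6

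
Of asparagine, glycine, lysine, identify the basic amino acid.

lysine

K, R, and H are the three residues with basic side chains (ε-amine, guanidinium, and imidazole respectively).
Of the listed options, only lysine belongs to this group.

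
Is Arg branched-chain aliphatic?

No

The BCAAs are Val, Leu, and Ile — aliphatic side chains with a branch point.
Arginine is not in this group.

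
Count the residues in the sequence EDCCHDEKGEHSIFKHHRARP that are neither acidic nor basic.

Acidic: D, E. Basic: K, R, H. All other residues are neither.
Matching residues: C3, C4, G9, S12, I13, F14, A19, P21.

8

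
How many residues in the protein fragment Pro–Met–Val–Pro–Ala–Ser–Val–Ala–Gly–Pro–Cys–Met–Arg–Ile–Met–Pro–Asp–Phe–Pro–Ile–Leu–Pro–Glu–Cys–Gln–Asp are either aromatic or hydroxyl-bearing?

Aromatic: F, W, Y. Hydroxyl-bearing: S, T, Y.
Aromatic residues here: Phe18 (1).
Hydroxyl-bearing residues here: Ser6 (1).
(Y belongs to both groups, but none appear in this sequence.) Total = 1 + 1 = 2.

2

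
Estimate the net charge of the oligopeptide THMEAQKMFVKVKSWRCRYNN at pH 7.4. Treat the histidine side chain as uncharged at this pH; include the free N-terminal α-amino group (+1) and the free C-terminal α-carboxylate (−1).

+4

Near pH 7.4, K and R contribute +1 each, D and E contribute −1 each, and every other side chain (His included, as stated) is uncharged.
Positive (K, R): K7, K11, K13, R16, R18 → +5.
Negative (D, E): E4 → −1.
The N-terminus (+1) and C-terminus (−1) cancel.
Net charge = (+5) + (−1) = +4.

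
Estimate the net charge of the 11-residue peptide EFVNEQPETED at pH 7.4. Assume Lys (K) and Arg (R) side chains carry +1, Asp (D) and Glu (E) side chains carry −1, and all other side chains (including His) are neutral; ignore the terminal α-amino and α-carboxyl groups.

Positive (K, R): none → +0.
Negative (D, E): E1, E5, E8, E10, D11 → −5.
Net charge = (+0) + (−5) = −5.

-5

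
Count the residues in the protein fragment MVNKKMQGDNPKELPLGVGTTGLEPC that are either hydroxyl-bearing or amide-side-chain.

5

Hydroxyl-bearing: S, T, Y. Amide-side-chain: N, Q.
Hydroxyl-bearing residues here: T20, T21 (2).
Amide-side-chain residues here: N3, Q7, N10 (3).
The two groups share no amino acid, so total = 2 + 3 = 5.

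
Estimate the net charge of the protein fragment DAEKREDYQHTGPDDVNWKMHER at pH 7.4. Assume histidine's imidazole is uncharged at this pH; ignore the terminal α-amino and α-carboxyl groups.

Near pH 7.4, K and R contribute +1 each, D and E contribute −1 each, and every other side chain (His included, as stated) is uncharged.
Positive (K, R): K4, R5, K19, R23 → +4.
Negative (D, E): D1, E3, E6, D7, D14, D15, E22 → −7.
Net charge = (+4) + (−7) = −3.

-3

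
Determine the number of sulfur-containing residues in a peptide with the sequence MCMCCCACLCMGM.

Only Cys (C) and Met (M) have a sulfur atom in the side chain.
Matching residues: M1, C2, M3, C4, C5, C6, C8, C10, M11, M13.

10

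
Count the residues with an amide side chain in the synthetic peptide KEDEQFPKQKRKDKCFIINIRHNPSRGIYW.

4

Only N (asparagine) and Q (glutamine) carry a side-chain carboxamide.
Matching residues: Q5, Q9, N19, N23.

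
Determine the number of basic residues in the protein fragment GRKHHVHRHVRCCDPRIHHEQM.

11

Lysine (K), arginine (R), and histidine (H) have basic, nitrogen-containing side chains.
Matching residues: R2, K3, H4, H5, H7, R8, H9, R11, R16, H18, H19.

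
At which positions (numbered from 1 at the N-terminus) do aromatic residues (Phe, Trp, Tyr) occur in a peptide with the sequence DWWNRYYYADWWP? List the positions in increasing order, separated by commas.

2, 3, 6, 7, 8, 11, 12

Matching residues: W2, W3, Y6, Y7, Y8, W11, W12.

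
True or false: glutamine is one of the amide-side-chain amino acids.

The amide-side-chain residues are Asn (N) and Gln (Q).
Glutamine is in this group.

True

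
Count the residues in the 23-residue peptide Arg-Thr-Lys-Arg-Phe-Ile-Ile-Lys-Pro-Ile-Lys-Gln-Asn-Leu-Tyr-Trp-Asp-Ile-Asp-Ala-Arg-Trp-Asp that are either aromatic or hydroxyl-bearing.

Aromatic: F, W, Y. Hydroxyl-bearing: S, T, Y.
Aromatic residues here: Phe5, Tyr15, Trp16, Trp22 (4).
Hydroxyl-bearing residues here: Thr2, Tyr15 (2).
Y is in both groups, so the 1 Y residue must not be double-counted.
Total = 4 + 2 − 1 = 5.

5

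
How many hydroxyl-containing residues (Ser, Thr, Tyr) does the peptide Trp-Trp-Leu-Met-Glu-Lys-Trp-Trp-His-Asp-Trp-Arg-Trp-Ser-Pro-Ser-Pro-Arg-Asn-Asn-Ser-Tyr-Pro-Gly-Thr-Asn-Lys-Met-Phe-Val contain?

Matching residues: Ser14, Ser16, Ser21, Tyr22, Thr25.

5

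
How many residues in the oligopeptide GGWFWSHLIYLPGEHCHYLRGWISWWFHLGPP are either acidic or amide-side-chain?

1

Acidic: D, E. Amide-side-chain: N, Q.
Acidic residues here: E14 (1).
Amide-side-chain residues here: none (0).
The two groups share no amino acid, so total = 1 + 0 = 1.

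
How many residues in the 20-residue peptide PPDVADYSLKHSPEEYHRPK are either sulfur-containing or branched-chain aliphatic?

Sulfur-containing: C, M. Branched-chain aliphatic: I, L, V.
Sulfur-containing residues here: none (0).
Branched-chain aliphatic residues here: V4, L9 (2).
The two groups share no amino acid, so total = 0 + 2 = 2.

2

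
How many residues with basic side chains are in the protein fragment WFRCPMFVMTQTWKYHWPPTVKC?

4

Lysine (K), arginine (R), and histidine (H) have basic, nitrogen-containing side chains.
Matching residues: R3, K14, H16, K22.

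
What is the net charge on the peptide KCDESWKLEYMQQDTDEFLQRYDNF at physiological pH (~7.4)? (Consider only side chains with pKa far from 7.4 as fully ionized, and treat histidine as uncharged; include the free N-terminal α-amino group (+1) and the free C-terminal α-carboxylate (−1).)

The side chains ionized at physiological pH are Lys/Arg (+1) and Asp/Glu (−1); with His treated as neutral, nothing else contributes.
Positive (K, R): K1, K7, R21 → +3.
Negative (D, E): D3, E4, E9, D14, D16, E17, D23 → −7.
The N-terminus (+1) and C-terminus (−1) cancel.
Net charge = (+3) + (−7) = −4.

-4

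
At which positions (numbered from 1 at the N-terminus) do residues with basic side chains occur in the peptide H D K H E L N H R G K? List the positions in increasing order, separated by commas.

1, 3, 4, 8, 9, 11

Lysine (K), arginine (R), and histidine (H) have basic, nitrogen-containing side chains.
Matching residues: H1, K3, H4, H8, R9, K11.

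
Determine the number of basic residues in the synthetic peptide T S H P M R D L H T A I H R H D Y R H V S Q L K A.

9

K, R, and H are the three residues with basic side chains (ε-amine, guanidinium, and imidazole respectively).
Matching residues: H3, R6, H9, H13, R14, H15, R18, H19, K24.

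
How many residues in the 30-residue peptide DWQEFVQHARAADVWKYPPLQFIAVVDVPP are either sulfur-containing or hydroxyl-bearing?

Sulfur-containing: C, M. Hydroxyl-bearing: S, T, Y.
Sulfur-containing residues here: none (0).
Hydroxyl-bearing residues here: Y17 (1).
The two groups share no amino acid, so total = 0 + 1 = 1.

1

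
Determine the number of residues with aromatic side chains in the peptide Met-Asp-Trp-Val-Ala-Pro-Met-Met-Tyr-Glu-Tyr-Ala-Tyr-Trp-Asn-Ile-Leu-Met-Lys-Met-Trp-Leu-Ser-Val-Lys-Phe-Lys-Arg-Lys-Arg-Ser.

The aromatic amino acids are Phe (F, benzyl), Trp (W, indole), and Tyr (Y, phenol).
Matching residues: Trp3, Tyr9, Tyr11, Tyr13, Trp14, Trp21, Phe26.

7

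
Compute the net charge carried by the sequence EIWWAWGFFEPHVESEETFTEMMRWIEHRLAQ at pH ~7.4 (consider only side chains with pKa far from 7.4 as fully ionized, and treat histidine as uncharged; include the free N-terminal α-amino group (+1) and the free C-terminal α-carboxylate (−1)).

Near pH 7.4, K and R contribute +1 each, D and E contribute −1 each, and every other side chain (His included, as stated) is uncharged.
Positive (K, R): R24, R29 → +2.
Negative (D, E): E1, E10, E14, E16, E17, E21, E27 → −7.
The N-terminus (+1) and C-terminus (−1) cancel.
Net charge = (+2) + (−7) = −5.

-5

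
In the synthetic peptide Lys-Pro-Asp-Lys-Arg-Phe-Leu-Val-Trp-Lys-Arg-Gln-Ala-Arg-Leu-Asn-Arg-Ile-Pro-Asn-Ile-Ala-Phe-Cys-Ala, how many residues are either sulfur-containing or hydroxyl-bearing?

Sulfur-containing: C, M. Hydroxyl-bearing: S, T, Y.
Sulfur-containing residues here: Cys24 (1).
Hydroxyl-bearing residues here: none (0).
The two groups share no amino acid, so total = 1 + 0 = 1.

1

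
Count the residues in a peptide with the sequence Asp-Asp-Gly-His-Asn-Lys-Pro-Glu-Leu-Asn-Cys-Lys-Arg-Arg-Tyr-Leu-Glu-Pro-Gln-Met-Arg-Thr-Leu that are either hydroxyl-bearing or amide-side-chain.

Hydroxyl-bearing: S, T, Y. Amide-side-chain: N, Q.
Hydroxyl-bearing residues here: Tyr15, Thr22 (2).
Amide-side-chain residues here: Asn5, Asn10, Gln19 (3).
The two groups share no amino acid, so total = 2 + 3 = 5.

5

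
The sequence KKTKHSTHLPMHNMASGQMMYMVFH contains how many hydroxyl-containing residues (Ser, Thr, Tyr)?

Matching residues: T3, S6, T7, S16, Y21.

5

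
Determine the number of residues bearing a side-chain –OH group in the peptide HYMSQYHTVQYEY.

6

The –OH-bearing residues are Ser, Thr (aliphatic alcohols), and Tyr (phenol).
Matching residues: Y2, S4, Y6, T8, Y11, Y13.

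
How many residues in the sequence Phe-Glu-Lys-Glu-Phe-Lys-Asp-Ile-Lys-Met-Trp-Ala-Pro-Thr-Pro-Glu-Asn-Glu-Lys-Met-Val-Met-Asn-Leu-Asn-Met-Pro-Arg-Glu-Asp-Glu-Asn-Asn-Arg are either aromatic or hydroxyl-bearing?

4

Aromatic: F, W, Y. Hydroxyl-bearing: S, T, Y.
Aromatic residues here: Phe1, Phe5, Trp11 (3).
Hydroxyl-bearing residues here: Thr14 (1).
(Y belongs to both groups, but none appear in this sequence.) Total = 3 + 1 = 4.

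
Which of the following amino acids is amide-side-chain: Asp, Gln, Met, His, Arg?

Gln

The amide-side-chain residues are Asn (N) and Gln (Q).
Of the listed options, only Gln belongs to this group.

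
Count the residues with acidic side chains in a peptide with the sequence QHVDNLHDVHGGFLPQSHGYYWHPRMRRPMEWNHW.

3

The acidic residues are Asp (D) and Glu (E), whose side chains end in a carboxylate group.
Matching residues: D4, D8, E31.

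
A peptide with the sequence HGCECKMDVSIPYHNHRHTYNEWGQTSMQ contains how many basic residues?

6

Lysine (K), arginine (R), and histidine (H) have basic, nitrogen-containing side chains.
Matching residues: H1, K6, H14, H16, R17, H18.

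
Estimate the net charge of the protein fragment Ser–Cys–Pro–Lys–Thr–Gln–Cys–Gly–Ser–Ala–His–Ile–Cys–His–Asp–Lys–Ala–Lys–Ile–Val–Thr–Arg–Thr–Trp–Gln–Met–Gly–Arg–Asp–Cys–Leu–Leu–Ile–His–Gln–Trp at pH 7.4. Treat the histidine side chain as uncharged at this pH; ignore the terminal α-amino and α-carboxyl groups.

+3

The side chains ionized at physiological pH are Lys/Arg (+1) and Asp/Glu (−1); with His treated as neutral, nothing else contributes.
Positive (K, R): Lys4, Lys16, Lys18, Arg22, Arg28 → +5.
Negative (D, E): Asp15, Asp29 → −2.
Net charge = (+5) + (−2) = +3.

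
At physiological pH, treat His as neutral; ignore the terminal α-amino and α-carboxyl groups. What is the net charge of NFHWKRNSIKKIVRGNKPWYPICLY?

+6

The side chains ionized at physiological pH are Lys/Arg (+1) and Asp/Glu (−1); with His treated as neutral, nothing else contributes.
Positive (K, R): K5, R6, K10, K11, R14, K17 → +6.
Negative (D, E): none → −0.
Net charge = (+6) + (−0) = +6.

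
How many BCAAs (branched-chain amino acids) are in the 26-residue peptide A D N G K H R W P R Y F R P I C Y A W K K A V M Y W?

V, L, and I make up the branched-chain aliphatic group.
Matching residues: I15, V23.

2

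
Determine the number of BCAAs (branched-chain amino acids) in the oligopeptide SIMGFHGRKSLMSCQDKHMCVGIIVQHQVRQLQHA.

Valine (V), leucine (L), and isoleucine (I) are the branched-chain amino acids.
Matching residues: I2, L11, V21, I23, I24, V25, V29, L32.

8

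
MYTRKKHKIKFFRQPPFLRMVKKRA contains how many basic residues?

11

K, R, and H are the three residues with basic side chains (ε-amine, guanidinium, and imidazole respectively).
Matching residues: R4, K5, K6, H7, K8, K10, R13, R19, K22, K23, R24.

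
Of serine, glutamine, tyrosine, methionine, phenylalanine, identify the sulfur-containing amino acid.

methionine

Cysteine (C, thiol) and methionine (M, thioether) are the two sulfur-containing amino acids.
Of the listed options, only methionine belongs to this group.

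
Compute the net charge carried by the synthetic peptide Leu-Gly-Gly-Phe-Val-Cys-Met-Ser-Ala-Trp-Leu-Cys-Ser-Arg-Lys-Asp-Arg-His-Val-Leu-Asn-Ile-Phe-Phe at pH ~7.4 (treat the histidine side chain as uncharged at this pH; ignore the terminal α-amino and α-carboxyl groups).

Near pH 7.4, K and R contribute +1 each, D and E contribute −1 each, and every other side chain (His included, as stated) is uncharged.
Positive (K, R): Arg14, Lys15, Arg17 → +3.
Negative (D, E): Asp16 → −1.
Net charge = (+3) + (−1) = +2.

+2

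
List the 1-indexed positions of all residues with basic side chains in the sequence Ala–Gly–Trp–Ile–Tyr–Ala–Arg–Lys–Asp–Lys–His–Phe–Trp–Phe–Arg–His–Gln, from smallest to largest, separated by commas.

K, R, and H are the three residues with basic side chains (ε-amine, guanidinium, and imidazole respectively).
Matching residues: Arg7, Lys8, Lys10, His11, Arg15, His16.

7, 8, 10, 11, 15, 16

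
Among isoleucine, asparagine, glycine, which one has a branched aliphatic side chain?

isoleucine

V, L, and I make up the branched-chain aliphatic group.
Of the listed options, only isoleucine belongs to this group.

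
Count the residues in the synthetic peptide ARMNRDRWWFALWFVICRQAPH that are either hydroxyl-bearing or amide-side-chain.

Hydroxyl-bearing: S, T, Y. Amide-side-chain: N, Q.
Hydroxyl-bearing residues here: none (0).
Amide-side-chain residues here: N4, Q19 (2).
The two groups share no amino acid, so total = 0 + 2 = 2.

2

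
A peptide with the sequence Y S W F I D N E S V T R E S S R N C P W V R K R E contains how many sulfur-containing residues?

Cysteine (C, thiol) and methionine (M, thioether) are the two sulfur-containing amino acids.
Matching residues: C18.

1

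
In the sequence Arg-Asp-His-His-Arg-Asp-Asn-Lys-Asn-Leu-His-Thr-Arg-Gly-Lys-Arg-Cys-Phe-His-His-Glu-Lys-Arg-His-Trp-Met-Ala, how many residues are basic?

14

K, R, and H are the three residues with basic side chains (ε-amine, guanidinium, and imidazole respectively).
Matching residues: Arg1, His3, His4, Arg5, Lys8, His11, Arg13, Lys15, Arg16, His19, His20, Lys22, Arg23, His24.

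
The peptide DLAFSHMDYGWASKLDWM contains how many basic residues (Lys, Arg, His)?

Matching residues: H6, K14.

2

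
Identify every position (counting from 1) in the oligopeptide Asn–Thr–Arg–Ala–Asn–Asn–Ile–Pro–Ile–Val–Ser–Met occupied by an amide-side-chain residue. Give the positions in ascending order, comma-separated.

1, 5, 6

Only N (asparagine) and Q (glutamine) carry a side-chain carboxamide.
Matching residues: Asn1, Asn5, Asn6.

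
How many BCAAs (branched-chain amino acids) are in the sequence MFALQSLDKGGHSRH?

Valine (V), leucine (L), and isoleucine (I) are the branched-chain amino acids.
Matching residues: L4, L7.

2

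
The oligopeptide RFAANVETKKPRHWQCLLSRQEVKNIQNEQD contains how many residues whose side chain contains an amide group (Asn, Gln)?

7

Matching residues: N5, Q15, Q21, N25, Q27, N28, Q30.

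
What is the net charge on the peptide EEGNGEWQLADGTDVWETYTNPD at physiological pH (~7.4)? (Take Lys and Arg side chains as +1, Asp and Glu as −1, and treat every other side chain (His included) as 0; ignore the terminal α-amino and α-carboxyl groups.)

Positive (K, R): none → +0.
Negative (D, E): E1, E2, E6, D11, D14, E17, D23 → −7.
Net charge = (+0) + (−7) = −7.

-7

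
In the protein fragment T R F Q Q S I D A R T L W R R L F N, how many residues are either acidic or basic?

5

Acidic: D, E. Basic: H, K, R.
Acidic residues here: D8 (1).
Basic residues here: R2, R10, R14, R15 (4).
The two groups share no amino acid, so total = 1 + 4 = 5.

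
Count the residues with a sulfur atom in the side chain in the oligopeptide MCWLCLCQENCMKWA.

Cysteine (C, thiol) and methionine (M, thioether) are the two sulfur-containing amino acids.
Matching residues: M1, C2, C5, C7, C11, M12.

6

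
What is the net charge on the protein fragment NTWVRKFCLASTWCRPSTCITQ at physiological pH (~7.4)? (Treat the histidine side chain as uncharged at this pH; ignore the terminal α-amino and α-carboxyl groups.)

At pH ~7.4 the Lys and Arg side chains are protonated (+1), the Asp and Glu side chains are deprotonated (−1), and with His taken as neutral all other side chains carry no charge.
Positive (K, R): R5, K6, R15 → +3.
Negative (D, E): none → −0.
Net charge = (+3) + (−0) = +3.

+3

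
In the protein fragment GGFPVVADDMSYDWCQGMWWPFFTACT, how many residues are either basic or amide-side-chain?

Basic: H, K, R. Amide-side-chain: N, Q.
Basic residues here: none (0).
Amide-side-chain residues here: Q16 (1).
The two groups share no amino acid, so total = 0 + 1 = 1.

1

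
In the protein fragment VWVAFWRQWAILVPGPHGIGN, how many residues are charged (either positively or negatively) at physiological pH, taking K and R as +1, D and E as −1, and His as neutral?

1

Charged side chains at pH ~7.4: K, R (positive); D, E (negative).
Matching residues: R7.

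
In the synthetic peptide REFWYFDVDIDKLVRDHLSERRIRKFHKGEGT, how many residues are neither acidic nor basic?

15

Acidic: D, E. Basic: K, R, H. All other residues are neither.
Matching residues: F3, W4, Y5, F6, V8, I10, L13, V14, L18, S19, I23, F26, G29, G31, T32.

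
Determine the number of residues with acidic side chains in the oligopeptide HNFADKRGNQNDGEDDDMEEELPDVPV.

Aspartate (D) and glutamate (E) have carboxylic-acid side chains and are the acidic amino acids.
Matching residues: D5, D12, E14, D15, D16, D17, E19, E20, E21, D24.

10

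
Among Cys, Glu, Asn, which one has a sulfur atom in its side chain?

Cys

Only Cys (C) and Met (M) have a sulfur atom in the side chain.
Of the listed options, only Cys belongs to this group.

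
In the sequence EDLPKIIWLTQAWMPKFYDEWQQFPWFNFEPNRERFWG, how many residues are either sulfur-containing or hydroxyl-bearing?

Sulfur-containing: C, M. Hydroxyl-bearing: S, T, Y.
Sulfur-containing residues here: M14 (1).
Hydroxyl-bearing residues here: T10, Y18 (2).
The two groups share no amino acid, so total = 1 + 2 = 3.

3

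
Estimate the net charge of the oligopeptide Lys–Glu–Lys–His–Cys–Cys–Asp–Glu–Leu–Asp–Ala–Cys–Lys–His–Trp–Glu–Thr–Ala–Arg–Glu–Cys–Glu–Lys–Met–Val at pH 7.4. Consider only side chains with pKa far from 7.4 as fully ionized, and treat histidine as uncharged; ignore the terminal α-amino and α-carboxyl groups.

The side chains ionized at physiological pH are Lys/Arg (+1) and Asp/Glu (−1); with His treated as neutral, nothing else contributes.
Positive (K, R): Lys1, Lys3, Lys13, Arg19, Lys23 → +5.
Negative (D, E): Glu2, Asp7, Glu8, Asp10, Glu16, Glu20, Glu22 → −7.
Net charge = (+5) + (−7) = −2.

-2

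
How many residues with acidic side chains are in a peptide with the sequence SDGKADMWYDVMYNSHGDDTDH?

6

Only D (aspartate) and E (glutamate) carry a side-chain carboxylic acid.
Matching residues: D2, D6, D10, D18, D19, D21.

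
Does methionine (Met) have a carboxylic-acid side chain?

No

Only D (aspartate) and E (glutamate) carry a side-chain carboxylic acid.
Methionine is not in this group.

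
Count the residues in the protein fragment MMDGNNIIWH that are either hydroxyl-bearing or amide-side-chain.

2

Hydroxyl-bearing: S, T, Y. Amide-side-chain: N, Q.
Hydroxyl-bearing residues here: none (0).
Amide-side-chain residues here: N5, N6 (2).
The two groups share no amino acid, so total = 0 + 2 = 2.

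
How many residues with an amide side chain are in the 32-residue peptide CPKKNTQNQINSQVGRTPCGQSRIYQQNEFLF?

10

The amide-side-chain residues are Asn (N) and Gln (Q).
Matching residues: N5, Q7, N8, Q9, N11, Q13, Q21, Q26, Q27, N28.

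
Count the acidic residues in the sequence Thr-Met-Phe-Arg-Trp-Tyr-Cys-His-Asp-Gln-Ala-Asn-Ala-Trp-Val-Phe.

The acidic residues are Asp (D) and Glu (E), whose side chains end in a carboxylate group.
Matching residues: Asp9.

1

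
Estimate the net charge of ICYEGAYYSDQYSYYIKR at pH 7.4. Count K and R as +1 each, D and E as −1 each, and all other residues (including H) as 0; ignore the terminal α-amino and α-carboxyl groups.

Positive (K, R): K17, R18 → +2.
Negative (D, E): E4, D10 → −2.
Net charge = (+2) + (−2) = 0.

0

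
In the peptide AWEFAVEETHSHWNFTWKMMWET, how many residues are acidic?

4

Only D (aspartate) and E (glutamate) carry a side-chain carboxylic acid.
Matching residues: E3, E7, E8, E22.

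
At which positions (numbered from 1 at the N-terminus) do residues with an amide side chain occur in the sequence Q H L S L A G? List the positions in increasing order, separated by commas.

Asparagine (N) and glutamine (Q) have uncharged amide side chains.
Matching residues: Q1.

1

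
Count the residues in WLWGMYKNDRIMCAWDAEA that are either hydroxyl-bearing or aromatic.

4

Hydroxyl-bearing: S, T, Y. Aromatic: F, W, Y.
Hydroxyl-bearing residues here: Y6 (1).
Aromatic residues here: W1, W3, Y6, W15 (4).
Y is in both groups, so the 1 Y residue must not be double-counted.
Total = 1 + 4 − 1 = 4.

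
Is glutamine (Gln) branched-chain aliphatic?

Valine (V), leucine (L), and isoleucine (I) are the branched-chain amino acids.
Glutamine is not in this group.

No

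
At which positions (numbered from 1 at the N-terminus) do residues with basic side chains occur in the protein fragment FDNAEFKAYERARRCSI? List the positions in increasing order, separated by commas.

7, 11, 13, 14

The basic amino acids are Lys (K), Arg (R), and His (H).
Matching residues: K7, R11, R13, R14.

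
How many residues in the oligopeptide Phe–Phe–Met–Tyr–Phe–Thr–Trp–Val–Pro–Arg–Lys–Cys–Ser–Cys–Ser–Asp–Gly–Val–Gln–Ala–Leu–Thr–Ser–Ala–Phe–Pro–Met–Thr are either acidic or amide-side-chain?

Acidic: D, E. Amide-side-chain: N, Q.
Acidic residues here: Asp16 (1).
Amide-side-chain residues here: Gln19 (1).
The two groups share no amino acid, so total = 1 + 1 = 2.

2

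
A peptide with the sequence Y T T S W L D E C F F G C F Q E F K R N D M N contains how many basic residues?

2

K, R, and H are the three residues with basic side chains (ε-amine, guanidinium, and imidazole respectively).
Matching residues: K18, R19.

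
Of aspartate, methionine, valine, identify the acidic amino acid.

Only D (aspartate) and E (glutamate) carry a side-chain carboxylic acid.
Of the listed options, only aspartate belongs to this group.

aspartate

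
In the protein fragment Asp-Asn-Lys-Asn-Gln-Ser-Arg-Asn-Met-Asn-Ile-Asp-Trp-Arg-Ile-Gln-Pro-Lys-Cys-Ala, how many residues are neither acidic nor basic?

14

Acidic: D, E. Basic: K, R, H. All other residues are neither.
Matching residues: Asn2, Asn4, Gln5, Ser6, Asn8, Met9, Asn10, Ile11, Trp13, Ile15, Gln16, Pro17, Cys19, Ala20.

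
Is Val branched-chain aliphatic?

Yes

V, L, and I make up the branched-chain aliphatic group.
Valine is in this group.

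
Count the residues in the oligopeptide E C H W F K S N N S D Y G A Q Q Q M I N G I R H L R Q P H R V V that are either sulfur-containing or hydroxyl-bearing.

5

Sulfur-containing: C, M. Hydroxyl-bearing: S, T, Y.
Sulfur-containing residues here: C2, M18 (2).
Hydroxyl-bearing residues here: S7, S10, Y12 (3).
The two groups share no amino acid, so total = 2 + 3 = 5.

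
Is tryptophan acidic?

Only D (aspartate) and E (glutamate) carry a side-chain carboxylic acid.
Tryptophan is not in this group.

No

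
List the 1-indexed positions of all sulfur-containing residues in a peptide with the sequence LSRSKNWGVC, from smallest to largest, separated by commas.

Only Cys (C) and Met (M) have a sulfur atom in the side chain.
Matching residues: C10.

10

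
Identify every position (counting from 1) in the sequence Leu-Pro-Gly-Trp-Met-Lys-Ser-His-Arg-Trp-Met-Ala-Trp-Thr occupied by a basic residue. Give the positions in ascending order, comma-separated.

Matching residues: Lys6, His8, Arg9.

6, 8, 9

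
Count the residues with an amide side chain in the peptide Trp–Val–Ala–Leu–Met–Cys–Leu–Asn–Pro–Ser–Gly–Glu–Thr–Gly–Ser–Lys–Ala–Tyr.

1

Asparagine (N) and glutamine (Q) have uncharged amide side chains.
Matching residues: Asn8.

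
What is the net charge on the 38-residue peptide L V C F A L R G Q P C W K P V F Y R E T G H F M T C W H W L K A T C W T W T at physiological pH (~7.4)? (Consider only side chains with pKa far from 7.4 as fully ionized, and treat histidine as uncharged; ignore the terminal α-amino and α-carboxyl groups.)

Near pH 7.4, K and R contribute +1 each, D and E contribute −1 each, and every other side chain (His included, as stated) is uncharged.
Positive (K, R): R7, K13, R18, K31 → +4.
Negative (D, E): E19 → −1.
Net charge = (+4) + (−1) = +3.

+3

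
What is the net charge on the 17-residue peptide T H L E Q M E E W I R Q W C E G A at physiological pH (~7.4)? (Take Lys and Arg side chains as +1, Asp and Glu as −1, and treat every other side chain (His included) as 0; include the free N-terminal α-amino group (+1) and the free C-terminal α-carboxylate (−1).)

Positive (K, R): R11 → +1.
Negative (D, E): E4, E7, E8, E15 → −4.
The N-terminus (+1) and C-terminus (−1) cancel.
Net charge = (+1) + (−4) = −3.

-3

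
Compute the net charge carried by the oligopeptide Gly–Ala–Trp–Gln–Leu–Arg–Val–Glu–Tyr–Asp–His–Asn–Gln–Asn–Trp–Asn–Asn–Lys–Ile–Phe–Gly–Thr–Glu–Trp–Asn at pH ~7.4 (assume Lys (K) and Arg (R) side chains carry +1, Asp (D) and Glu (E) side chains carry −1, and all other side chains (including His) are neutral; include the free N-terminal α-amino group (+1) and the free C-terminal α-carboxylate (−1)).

-1

Positive (K, R): Arg6, Lys18 → +2.
Negative (D, E): Glu8, Asp10, Glu23 → −3.
The N-terminus (+1) and C-terminus (−1) cancel.
Net charge = (+2) + (−3) = −1.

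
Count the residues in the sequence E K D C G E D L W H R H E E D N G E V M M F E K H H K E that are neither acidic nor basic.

Acidic: D, E. Basic: K, R, H. All other residues are neither.
Matching residues: C4, G5, L8, W9, N16, G17, V19, M20, M21, F22.

10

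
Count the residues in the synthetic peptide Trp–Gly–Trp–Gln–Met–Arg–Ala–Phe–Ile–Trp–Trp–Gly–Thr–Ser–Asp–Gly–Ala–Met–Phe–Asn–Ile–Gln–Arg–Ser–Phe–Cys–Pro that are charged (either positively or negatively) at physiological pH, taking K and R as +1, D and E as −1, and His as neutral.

3

Charged side chains at pH ~7.4: K, R (positive); D, E (negative).
Matching residues: Arg6, Asp15, Arg23.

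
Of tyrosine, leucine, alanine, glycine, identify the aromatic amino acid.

tyrosine

F, W, and Y each carry an aromatic ring on the side chain.
Of the listed options, only tyrosine belongs to this group.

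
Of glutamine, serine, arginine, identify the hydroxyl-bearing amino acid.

S, T, and Y are the three residues with a side-chain hydroxyl.
Of the listed options, only serine belongs to this group.

serine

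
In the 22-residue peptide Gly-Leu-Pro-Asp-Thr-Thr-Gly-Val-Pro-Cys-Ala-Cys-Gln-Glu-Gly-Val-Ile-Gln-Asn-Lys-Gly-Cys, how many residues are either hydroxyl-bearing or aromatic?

Hydroxyl-bearing: S, T, Y. Aromatic: F, W, Y.
Hydroxyl-bearing residues here: Thr5, Thr6 (2).
Aromatic residues here: none (0).
(Y belongs to both groups, but none appear in this sequence.) Total = 2 + 0 = 2.

2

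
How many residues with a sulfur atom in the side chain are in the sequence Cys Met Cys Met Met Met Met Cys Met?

Cysteine (C, thiol) and methionine (M, thioether) are the two sulfur-containing amino acids.
Matching residues: Cys1, Met2, Cys3, Met4, Met5, Met6, Met7, Cys8, Met9.

9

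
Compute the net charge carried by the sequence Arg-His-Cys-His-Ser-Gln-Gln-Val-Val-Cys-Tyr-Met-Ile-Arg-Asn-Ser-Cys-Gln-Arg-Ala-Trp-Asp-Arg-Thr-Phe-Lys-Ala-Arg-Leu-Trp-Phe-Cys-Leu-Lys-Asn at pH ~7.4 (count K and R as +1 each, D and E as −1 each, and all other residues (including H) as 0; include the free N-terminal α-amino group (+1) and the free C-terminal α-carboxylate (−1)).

Positive (K, R): Arg1, Arg14, Arg19, Arg23, Lys26, Arg28, Lys34 → +7.
Negative (D, E): Asp22 → −1.
The N-terminus (+1) and C-terminus (−1) cancel.
Net charge = (+7) + (−1) = +6.

+6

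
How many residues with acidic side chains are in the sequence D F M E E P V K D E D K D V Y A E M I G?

8

Only D (aspartate) and E (glutamate) carry a side-chain carboxylic acid.
Matching residues: D1, E4, E5, D9, E10, D11, D13, E17.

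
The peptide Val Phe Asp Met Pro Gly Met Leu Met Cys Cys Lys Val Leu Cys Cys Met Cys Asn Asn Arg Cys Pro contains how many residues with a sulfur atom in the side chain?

10

Cysteine (C, thiol) and methionine (M, thioether) are the two sulfur-containing amino acids.
Matching residues: Met4, Met7, Met9, Cys10, Cys11, Cys15, Cys16, Met17, Cys18, Cys22.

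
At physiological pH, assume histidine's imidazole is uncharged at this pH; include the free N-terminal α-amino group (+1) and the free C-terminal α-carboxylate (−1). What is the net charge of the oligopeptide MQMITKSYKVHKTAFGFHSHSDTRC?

+3

Near pH 7.4, K and R contribute +1 each, D and E contribute −1 each, and every other side chain (His included, as stated) is uncharged.
Positive (K, R): K6, K9, K12, R24 → +4.
Negative (D, E): D22 → −1.
The N-terminus (+1) and C-terminus (−1) cancel.
Net charge = (+4) + (−1) = +3.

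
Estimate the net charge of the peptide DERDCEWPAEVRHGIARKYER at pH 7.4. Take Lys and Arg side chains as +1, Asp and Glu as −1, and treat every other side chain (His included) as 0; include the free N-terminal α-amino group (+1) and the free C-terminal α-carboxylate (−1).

Positive (K, R): R3, R12, R17, K18, R21 → +5.
Negative (D, E): D1, E2, D4, E6, E10, E20 → −6.
The N-terminus (+1) and C-terminus (−1) cancel.
Net charge = (+5) + (−6) = −1.

-1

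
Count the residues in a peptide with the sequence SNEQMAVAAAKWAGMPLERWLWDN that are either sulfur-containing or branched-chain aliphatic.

5

Sulfur-containing: C, M. Branched-chain aliphatic: I, L, V.
Sulfur-containing residues here: M5, M15 (2).
Branched-chain aliphatic residues here: V7, L17, L21 (3).
The two groups share no amino acid, so total = 2 + 3 = 5.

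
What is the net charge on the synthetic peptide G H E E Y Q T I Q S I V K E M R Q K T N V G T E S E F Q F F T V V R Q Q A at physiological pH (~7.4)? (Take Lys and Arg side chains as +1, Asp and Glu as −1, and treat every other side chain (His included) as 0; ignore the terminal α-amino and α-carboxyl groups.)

-1

Positive (K, R): K13, R16, K18, R34 → +4.
Negative (D, E): E3, E4, E14, E24, E26 → −5.
Net charge = (+4) + (−5) = −1.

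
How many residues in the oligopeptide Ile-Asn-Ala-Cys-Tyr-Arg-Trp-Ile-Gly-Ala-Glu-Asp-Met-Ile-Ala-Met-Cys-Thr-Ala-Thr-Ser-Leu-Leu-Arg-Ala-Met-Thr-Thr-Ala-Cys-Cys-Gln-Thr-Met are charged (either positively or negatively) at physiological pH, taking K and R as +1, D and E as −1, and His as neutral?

Charged side chains at pH ~7.4: K, R (positive); D, E (negative).
Matching residues: Arg6, Glu11, Asp12, Arg24.

4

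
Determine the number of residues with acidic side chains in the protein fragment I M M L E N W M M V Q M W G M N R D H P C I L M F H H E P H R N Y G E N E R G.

Only D (aspartate) and E (glutamate) carry a side-chain carboxylic acid.
Matching residues: E5, D18, E28, E35, E37.

5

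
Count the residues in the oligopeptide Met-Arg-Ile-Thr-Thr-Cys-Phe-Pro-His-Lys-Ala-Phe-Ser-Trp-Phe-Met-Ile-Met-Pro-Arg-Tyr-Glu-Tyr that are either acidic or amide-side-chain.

1

Acidic: D, E. Amide-side-chain: N, Q.
Acidic residues here: Glu22 (1).
Amide-side-chain residues here: none (0).
The two groups share no amino acid, so total = 1 + 0 = 1.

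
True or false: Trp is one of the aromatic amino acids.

True

The aromatic amino acids are Phe (F, benzyl), Trp (W, indole), and Tyr (Y, phenol).
Tryptophan is in this group.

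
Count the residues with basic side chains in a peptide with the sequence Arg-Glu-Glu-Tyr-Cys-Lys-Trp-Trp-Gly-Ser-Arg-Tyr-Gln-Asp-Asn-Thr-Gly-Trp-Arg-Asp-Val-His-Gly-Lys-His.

K, R, and H are the three residues with basic side chains (ε-amine, guanidinium, and imidazole respectively).
Matching residues: Arg1, Lys6, Arg11, Arg19, His22, Lys24, His25.

7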